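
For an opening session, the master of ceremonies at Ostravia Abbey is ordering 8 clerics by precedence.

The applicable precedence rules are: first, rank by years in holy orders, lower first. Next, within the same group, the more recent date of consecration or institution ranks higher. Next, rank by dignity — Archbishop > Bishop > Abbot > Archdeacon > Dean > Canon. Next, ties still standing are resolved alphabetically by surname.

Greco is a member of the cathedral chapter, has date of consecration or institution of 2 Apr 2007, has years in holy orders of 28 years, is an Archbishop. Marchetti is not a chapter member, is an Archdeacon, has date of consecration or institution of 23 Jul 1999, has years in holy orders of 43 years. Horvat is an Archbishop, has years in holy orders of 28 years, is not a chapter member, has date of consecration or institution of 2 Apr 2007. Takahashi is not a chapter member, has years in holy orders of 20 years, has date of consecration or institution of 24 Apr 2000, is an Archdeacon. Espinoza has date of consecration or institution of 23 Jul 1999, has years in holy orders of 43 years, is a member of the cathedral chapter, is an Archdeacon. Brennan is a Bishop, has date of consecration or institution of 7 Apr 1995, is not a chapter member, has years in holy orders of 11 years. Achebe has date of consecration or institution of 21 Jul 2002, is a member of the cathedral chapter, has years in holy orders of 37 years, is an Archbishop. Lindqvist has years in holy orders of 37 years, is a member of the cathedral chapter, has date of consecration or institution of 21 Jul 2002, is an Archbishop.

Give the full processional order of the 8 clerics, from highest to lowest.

By years in holy orders (lower first): Brennan (11 years); then Takahashi (20 years); then Greco and Horvat (both 28 years); then Achebe and Lindqvist (both 37 years); then Espinoza and Marchetti (both 43 years).
Greco and Horvat both have date of consecration or institution 2 Apr 2007, so the next rule applies.
Greco and Horvat are each Archbishop, so the next rule applies.
Among Greco and Horvat, alphabetically by surname: Greco before Horvat.
Achebe and Lindqvist both have date of consecration or institution 21 Jul 2002, so the next rule applies.
Achebe and Lindqvist are each Archbishop, so the next rule applies.
Among Achebe and Lindqvist, alphabetically by surname: Achebe before Lindqvist.
Espinoza and Marchetti both have date of consecration or institution 23 Jul 1999, so the next rule applies.
Espinoza and Marchetti are each Archdeacon, so the next rule applies.
Among Espinoza and Marchetti, alphabetically by surname: Espinoza before Marchetti.
Full order: Brennan, Takahashi, Greco, Horvat, Achebe, Lindqvist, Espinoza, Marchetti.

Brennan, Takahashi, Greco, Horvat, Achebe, Lindqvist, Espinoza, Marchetti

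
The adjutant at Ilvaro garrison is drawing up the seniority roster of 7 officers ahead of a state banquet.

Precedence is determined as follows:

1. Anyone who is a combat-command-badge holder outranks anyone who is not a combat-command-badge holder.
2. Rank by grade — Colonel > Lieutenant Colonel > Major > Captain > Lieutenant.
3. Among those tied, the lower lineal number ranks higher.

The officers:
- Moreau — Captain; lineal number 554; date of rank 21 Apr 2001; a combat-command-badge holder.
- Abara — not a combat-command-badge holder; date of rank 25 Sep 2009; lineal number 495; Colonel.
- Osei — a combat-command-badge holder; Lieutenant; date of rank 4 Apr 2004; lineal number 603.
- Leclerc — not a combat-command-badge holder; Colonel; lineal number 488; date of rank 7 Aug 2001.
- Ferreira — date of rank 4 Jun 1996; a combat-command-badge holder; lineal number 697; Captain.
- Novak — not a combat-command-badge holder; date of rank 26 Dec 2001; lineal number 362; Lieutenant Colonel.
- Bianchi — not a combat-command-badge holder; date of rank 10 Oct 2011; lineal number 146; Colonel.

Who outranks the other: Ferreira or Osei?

Ferreira

By the first rule: Moreau, Ferreira and Osei (each a combat-command-badge holder); then Bianchi, Leclerc, Abara and Novak (each not a combat-command-badge holder).
Among Moreau, Ferreira and Osei, by grade: Moreau and Ferreira (Captain) before Osei (Lieutenant).
Among Moreau and Ferreira, by lineal number (lower first): Moreau (554) before Ferreira (697).
Among Bianchi, Leclerc, Abara and Novak, by grade: Bianchi, Leclerc and Abara (Colonel) before Novak (Lieutenant Colonel).
Among Bianchi, Leclerc and Abara, by lineal number (lower first): Bianchi (146) before Leclerc (488) before Abara (495).
So Ferreira takes precedence.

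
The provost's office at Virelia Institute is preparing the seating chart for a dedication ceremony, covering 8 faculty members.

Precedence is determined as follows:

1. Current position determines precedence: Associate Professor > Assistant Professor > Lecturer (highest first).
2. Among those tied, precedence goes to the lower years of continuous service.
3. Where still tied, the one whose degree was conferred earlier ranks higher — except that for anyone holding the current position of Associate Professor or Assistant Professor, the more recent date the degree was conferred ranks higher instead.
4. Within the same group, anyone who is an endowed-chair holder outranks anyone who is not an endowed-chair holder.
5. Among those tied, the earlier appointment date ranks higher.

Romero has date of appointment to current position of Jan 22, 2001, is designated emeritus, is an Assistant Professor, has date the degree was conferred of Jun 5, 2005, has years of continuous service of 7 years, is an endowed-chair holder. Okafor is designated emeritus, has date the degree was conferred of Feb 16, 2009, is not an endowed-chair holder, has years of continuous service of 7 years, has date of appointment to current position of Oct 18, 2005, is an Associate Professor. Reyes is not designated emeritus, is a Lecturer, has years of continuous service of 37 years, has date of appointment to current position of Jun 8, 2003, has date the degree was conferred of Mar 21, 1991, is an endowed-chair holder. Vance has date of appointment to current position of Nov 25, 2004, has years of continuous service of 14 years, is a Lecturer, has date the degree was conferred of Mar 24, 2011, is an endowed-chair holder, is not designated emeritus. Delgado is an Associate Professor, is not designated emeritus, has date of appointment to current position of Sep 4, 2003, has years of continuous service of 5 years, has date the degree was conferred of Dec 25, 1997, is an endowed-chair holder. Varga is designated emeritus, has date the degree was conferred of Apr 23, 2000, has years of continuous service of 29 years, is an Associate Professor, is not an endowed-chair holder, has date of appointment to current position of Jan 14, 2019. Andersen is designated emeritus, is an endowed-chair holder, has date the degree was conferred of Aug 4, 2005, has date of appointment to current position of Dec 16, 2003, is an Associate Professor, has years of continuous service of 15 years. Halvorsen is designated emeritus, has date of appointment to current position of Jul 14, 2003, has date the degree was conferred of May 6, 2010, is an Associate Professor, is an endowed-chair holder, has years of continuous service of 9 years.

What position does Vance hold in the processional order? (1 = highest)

7

By current position: Delgado, Okafor, Halvorsen, Andersen and Varga (Associate Professor); then Romero (Assistant Professor); then Vance and Reyes (Lecturer).
Among Delgado, Okafor, Halvorsen, Andersen and Varga, by years of continuous service (lower first): Delgado (5 years) before Okafor (7 years) before Halvorsen (9 years) before Andersen (15 years) before Varga (29 years).
Among Vance and Reyes, by years of continuous service (lower first): Vance (14 years) before Reyes (37 years).
Order: Delgado, Okafor, Halvorsen, Andersen, Varga, Romero, Vance, Reyes. So position 7.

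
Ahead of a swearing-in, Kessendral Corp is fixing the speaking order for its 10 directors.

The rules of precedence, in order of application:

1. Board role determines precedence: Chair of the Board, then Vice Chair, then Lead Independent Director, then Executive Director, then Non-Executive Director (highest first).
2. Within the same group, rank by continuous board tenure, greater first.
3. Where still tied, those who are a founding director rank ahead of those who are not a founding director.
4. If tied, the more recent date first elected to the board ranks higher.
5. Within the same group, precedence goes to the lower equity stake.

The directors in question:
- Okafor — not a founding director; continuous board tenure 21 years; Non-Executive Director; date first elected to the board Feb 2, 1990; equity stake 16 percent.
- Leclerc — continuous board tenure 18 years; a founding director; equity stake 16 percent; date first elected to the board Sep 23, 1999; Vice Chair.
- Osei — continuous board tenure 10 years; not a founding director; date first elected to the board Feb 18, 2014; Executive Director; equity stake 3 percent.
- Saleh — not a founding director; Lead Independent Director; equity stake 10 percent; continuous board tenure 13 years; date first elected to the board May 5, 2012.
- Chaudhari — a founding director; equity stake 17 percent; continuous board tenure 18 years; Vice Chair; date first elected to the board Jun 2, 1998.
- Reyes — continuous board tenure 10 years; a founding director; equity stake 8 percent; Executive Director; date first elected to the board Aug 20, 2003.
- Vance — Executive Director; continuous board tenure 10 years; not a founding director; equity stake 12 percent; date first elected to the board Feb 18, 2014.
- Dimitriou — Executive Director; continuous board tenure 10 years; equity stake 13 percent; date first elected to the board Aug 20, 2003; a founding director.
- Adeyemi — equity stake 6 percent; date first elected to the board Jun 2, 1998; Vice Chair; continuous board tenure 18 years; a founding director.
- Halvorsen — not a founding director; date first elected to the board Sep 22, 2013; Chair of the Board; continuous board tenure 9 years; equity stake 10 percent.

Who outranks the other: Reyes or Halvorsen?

Halvorsen

By board role: Halvorsen (Chair of the Board); then Leclerc, Adeyemi and Chaudhari (Vice Chair); then Saleh (Lead Independent Director); then Reyes, Dimitriou, Osei and Vance (Executive Director); then Okafor (Non-Executive Director).
Leclerc, Adeyemi and Chaudhari all have continuous board tenure 18 years, so the next rule applies.
Leclerc, Adeyemi and Chaudhari are each a founding director, so the next rule applies.
Among Leclerc, Adeyemi and Chaudhari, by date first elected to the board (later first): Leclerc (Sep 23, 1999) before Adeyemi and Chaudhari (Jun 2, 1998).
Among Adeyemi and Chaudhari, by equity stake (lower first): Adeyemi (6 percent) before Chaudhari (17 percent).
Reyes, Dimitriou, Osei and Vance all have continuous board tenure 10 years, so the next rule applies.
Among Reyes, Dimitriou, Osei and Vance, a founding director before not a founding director: Reyes and Dimitriou (a founding director) before Osei and Vance (not a founding director).
Reyes and Dimitriou both have date first elected to the board Aug 20, 2003, so the next rule applies.
Among Reyes and Dimitriou, by equity stake (lower first): Reyes (8 percent) before Dimitriou (13 percent).
Osei and Vance both have date first elected to the board Feb 18, 2014, so the next rule applies.
Among Osei and Vance, by equity stake (lower first): Osei (3 percent) before Vance (12 percent).
So Halvorsen takes precedence.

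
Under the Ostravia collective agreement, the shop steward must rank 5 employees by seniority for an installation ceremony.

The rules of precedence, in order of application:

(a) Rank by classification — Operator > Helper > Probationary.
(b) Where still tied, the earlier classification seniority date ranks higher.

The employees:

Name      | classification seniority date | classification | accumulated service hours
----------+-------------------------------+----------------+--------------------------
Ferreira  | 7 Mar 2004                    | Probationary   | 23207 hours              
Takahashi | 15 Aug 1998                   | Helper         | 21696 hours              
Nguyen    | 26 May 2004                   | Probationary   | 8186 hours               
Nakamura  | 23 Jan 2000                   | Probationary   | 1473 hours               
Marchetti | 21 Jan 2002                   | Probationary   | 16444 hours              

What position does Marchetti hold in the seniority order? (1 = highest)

3

By classification: Takahashi (Helper); then Nakamura, Marchetti, Ferreira and Nguyen (Probationary).
Among Nakamura, Marchetti, Ferreira and Nguyen, by classification seniority date (earlier first): Nakamura (23 Jan 2000) before Marchetti (21 Jan 2002) before Ferreira (7 Mar 2004) before Nguyen (26 May 2004).
Order: Takahashi, Nakamura, Marchetti, Ferreira, Nguyen. So position 3.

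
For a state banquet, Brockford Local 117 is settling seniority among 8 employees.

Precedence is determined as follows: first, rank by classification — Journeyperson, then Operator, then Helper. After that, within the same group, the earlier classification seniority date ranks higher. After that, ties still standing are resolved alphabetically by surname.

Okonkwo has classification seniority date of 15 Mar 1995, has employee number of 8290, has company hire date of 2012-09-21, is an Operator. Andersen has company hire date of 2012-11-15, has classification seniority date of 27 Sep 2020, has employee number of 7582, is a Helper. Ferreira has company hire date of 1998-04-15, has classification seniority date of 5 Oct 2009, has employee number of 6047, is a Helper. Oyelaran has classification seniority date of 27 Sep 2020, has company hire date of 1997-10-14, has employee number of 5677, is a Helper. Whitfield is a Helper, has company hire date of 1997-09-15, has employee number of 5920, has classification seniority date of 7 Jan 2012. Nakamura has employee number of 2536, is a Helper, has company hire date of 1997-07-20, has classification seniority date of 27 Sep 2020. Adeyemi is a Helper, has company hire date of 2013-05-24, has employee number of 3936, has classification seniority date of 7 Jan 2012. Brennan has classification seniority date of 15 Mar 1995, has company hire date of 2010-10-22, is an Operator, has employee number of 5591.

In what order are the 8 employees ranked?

Brennan, Okonkwo, Ferreira, Adeyemi, Whitfield, Andersen, Nakamura, Oyelaran

By classification: Brennan and Okonkwo (Operator); then Ferreira, Adeyemi, Whitfield, Andersen, Nakamura and Oyelaran (Helper).
Brennan and Okonkwo both have classification seniority date 15 Mar 1995, so the next rule applies.
Among Brennan and Okonkwo, alphabetically by surname: Brennan before Okonkwo.
Among Ferreira, Adeyemi, Whitfield, Andersen, Nakamura and Oyelaran, by classification seniority date (earlier first): Ferreira (5 Oct 2009) before Adeyemi and Whitfield (7 Jan 2012) before Andersen, Nakamura and Oyelaran (27 Sep 2020).
Among Adeyemi and Whitfield, alphabetically by surname: Adeyemi before Whitfield.
Among Andersen, Nakamura and Oyelaran, alphabetically by surname: Andersen before Nakamura before Oyelaran.
Full order: Brennan, Okonkwo, Ferreira, Adeyemi, Whitfield, Andersen, Nakamura, Oyelaran.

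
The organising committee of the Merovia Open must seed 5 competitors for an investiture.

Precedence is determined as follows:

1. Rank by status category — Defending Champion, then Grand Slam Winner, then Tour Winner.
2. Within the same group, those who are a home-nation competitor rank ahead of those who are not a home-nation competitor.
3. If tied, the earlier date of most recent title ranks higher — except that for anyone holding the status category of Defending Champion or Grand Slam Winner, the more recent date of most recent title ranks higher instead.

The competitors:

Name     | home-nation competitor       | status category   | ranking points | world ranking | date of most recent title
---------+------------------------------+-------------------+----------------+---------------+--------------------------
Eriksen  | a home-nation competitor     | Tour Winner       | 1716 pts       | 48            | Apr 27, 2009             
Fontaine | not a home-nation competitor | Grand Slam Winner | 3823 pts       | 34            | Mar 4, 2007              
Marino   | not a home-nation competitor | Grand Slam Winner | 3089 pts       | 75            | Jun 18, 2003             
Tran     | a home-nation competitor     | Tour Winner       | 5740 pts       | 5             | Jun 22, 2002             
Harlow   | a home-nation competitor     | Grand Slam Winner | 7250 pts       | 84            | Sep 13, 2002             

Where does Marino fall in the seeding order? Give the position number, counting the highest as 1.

By status category: Harlow, Fontaine and Marino (Grand Slam Winner); then Tran and Eriksen (Tour Winner).
Among Harlow, Fontaine and Marino, a home-nation competitor before not a home-nation competitor: Harlow (a home-nation competitor) before Fontaine and Marino (not a home-nation competitor).
Among Fontaine and Marino, by date of most recent title (later first) (reversed rule for this group): Fontaine (Mar 4, 2007) before Marino (Jun 18, 2003).
Tran and Eriksen are each a home-nation competitor, so the next rule applies.
Among Tran and Eriksen, by date of most recent title (earlier first): Tran (Jun 22, 2002) before Eriksen (Apr 27, 2009).
Order: Harlow, Fontaine, Marino, Tran, Eriksen. So position 3.

3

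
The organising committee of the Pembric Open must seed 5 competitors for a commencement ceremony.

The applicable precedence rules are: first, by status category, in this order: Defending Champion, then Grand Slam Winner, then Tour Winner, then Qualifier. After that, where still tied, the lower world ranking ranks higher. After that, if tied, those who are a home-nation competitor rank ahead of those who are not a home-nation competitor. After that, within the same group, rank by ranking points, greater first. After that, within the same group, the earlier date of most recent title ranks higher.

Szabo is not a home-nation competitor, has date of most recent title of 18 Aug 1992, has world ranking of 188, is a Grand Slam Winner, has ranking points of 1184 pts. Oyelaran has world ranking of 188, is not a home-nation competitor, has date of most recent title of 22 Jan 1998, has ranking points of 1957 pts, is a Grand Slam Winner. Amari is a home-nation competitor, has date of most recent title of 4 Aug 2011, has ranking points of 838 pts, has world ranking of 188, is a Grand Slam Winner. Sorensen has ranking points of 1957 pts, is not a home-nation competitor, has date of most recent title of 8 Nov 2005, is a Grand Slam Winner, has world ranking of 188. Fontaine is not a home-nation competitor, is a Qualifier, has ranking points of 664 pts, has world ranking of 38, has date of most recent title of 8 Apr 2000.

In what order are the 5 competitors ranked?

Amari, Oyelaran, Sorensen, Szabo, Fontaine

By status category: Amari, Oyelaran, Sorensen and Szabo (Grand Slam Winner); then Fontaine (Qualifier).
Amari, Oyelaran, Sorensen and Szabo all have world ranking 188, so the next rule applies.
Among Amari, Oyelaran, Sorensen and Szabo, a home-nation competitor before not a home-nation competitor: Amari (a home-nation competitor) before Oyelaran, Sorensen and Szabo (not a home-nation competitor).
Among Oyelaran, Sorensen and Szabo, by ranking points (higher first): Oyelaran and Sorensen (1957 pts) before Szabo (1184 pts).
Among Oyelaran and Sorensen, by date of most recent title (earlier first): Oyelaran (22 Jan 1998) before Sorensen (8 Nov 2005).
Full order: Amari, Oyelaran, Sorensen, Szabo, Fontaine.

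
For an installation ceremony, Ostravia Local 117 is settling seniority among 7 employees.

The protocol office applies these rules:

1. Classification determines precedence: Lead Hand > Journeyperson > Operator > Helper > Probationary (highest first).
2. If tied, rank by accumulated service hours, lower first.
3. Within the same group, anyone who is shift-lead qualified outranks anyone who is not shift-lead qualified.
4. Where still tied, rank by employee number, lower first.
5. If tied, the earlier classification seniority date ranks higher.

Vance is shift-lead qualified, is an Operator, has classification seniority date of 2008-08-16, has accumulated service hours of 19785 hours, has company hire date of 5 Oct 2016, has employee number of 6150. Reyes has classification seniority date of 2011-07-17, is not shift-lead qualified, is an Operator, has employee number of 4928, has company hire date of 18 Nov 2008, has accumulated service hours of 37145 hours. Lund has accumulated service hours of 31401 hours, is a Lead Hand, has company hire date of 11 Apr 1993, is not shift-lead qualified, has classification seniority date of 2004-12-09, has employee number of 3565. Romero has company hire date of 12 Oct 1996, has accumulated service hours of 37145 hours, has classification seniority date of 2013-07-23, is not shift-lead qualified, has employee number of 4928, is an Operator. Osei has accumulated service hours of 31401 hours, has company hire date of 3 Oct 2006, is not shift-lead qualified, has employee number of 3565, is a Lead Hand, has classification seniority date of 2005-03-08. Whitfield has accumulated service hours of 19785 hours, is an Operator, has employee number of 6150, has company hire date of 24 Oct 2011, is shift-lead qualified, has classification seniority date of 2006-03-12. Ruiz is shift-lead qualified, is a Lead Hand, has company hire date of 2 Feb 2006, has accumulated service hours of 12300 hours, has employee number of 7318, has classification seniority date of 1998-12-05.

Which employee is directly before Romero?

Reyes

By classification: Ruiz, Lund and Osei (Lead Hand); then Whitfield, Vance, Reyes and Romero (Operator).
Among Ruiz, Lund and Osei, by accumulated service hours (lower first): Ruiz (12300 hours) before Lund and Osei (31401 hours).
Lund and Osei are each not shift-lead qualified, so the next rule applies.
Lund and Osei both have employee number 3565, so the next rule applies.
Among Lund and Osei, by classification seniority date (earlier first): Lund (2004-12-09) before Osei (2005-03-08).
Among Whitfield, Vance, Reyes and Romero, by accumulated service hours (lower first): Whitfield and Vance (19785 hours) before Reyes and Romero (37145 hours).
Whitfield and Vance are each shift-lead qualified, so the next rule applies.
Whitfield and Vance both have employee number 6150, so the next rule applies.
Among Whitfield and Vance, by classification seniority date (earlier first): Whitfield (2006-03-12) before Vance (2008-08-16).
Reyes and Romero are each not shift-lead qualified, so the next rule applies.
Reyes and Romero both have employee number 4928, so the next rule applies.
Among Reyes and Romero, by classification seniority date (earlier first): Reyes (2011-07-17) before Romero (2013-07-23).
Order: Ruiz, Lund, Osei, Whitfield, Vance, Reyes, Romero.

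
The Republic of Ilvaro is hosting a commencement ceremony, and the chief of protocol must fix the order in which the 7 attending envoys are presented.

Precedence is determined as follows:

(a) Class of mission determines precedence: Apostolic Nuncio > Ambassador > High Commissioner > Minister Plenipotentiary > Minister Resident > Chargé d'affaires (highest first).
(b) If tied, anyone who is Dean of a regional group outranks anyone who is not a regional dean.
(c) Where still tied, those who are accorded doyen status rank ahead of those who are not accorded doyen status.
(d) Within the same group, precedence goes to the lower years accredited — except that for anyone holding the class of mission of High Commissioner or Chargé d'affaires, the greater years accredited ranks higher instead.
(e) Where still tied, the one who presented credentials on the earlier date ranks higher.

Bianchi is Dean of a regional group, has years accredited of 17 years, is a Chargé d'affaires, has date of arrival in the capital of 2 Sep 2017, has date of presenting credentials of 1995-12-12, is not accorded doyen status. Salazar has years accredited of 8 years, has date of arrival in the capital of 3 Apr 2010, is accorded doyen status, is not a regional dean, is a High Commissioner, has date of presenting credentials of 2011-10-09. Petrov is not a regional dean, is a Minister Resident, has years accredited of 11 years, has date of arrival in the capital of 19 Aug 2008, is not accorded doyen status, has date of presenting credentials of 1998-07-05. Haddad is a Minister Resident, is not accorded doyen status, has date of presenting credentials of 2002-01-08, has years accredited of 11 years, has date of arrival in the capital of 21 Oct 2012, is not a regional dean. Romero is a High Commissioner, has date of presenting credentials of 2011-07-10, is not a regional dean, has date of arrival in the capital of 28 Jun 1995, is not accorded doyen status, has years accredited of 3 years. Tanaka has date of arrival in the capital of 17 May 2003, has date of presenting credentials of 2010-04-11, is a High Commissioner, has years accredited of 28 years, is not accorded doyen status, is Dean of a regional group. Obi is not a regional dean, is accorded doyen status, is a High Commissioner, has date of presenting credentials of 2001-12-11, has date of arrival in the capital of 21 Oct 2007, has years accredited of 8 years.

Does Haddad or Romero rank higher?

Romero

By class of mission: Tanaka, Obi, Salazar and Romero (High Commissioner); then Petrov and Haddad (Minister Resident); then Bianchi (Chargé d'affaires).
Among Tanaka, Obi, Salazar and Romero, Dean of a regional group before not a regional dean: Tanaka (Dean of a regional group) before Obi, Salazar and Romero (not a regional dean).
Among Obi, Salazar and Romero, accorded doyen status before not accorded doyen status: Obi and Salazar (accorded doyen status) before Romero (not accorded doyen status).
Obi and Salazar both have years accredited 8 years, so the next rule applies.
Among Obi and Salazar, by date of presenting credentials (earlier first): Obi (2001-12-11) before Salazar (2011-10-09).
Petrov and Haddad are each not a regional dean, so the next rule applies.
Petrov and Haddad are each not accorded doyen status, so the next rule applies.
Petrov and Haddad both have years accredited 11 years, so the next rule applies.
Among Petrov and Haddad, by date of presenting credentials (earlier first): Petrov (1998-07-05) before Haddad (2002-01-08).
So Romero takes precedence.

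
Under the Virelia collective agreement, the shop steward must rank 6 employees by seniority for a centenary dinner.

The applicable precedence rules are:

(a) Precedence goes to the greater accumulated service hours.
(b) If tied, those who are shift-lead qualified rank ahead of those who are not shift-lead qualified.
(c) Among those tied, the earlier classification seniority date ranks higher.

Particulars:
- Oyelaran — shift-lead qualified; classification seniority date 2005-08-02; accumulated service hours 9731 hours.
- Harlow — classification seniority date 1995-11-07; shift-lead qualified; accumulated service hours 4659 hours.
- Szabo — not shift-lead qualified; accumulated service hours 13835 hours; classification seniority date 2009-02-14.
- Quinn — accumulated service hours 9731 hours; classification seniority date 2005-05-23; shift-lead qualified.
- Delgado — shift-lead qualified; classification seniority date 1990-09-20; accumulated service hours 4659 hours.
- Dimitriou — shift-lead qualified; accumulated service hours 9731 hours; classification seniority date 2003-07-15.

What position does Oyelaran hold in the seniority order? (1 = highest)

4

By accumulated service hours (higher first): Szabo (13835 hours); then Dimitriou, Quinn and Oyelaran (each 9731 hours); then Delgado and Harlow (both 4659 hours).
Dimitriou, Quinn and Oyelaran are each shift-lead qualified, so the next rule applies.
Among Dimitriou, Quinn and Oyelaran, by classification seniority date (earlier first): Dimitriou (2003-07-15) before Quinn (2005-05-23) before Oyelaran (2005-08-02).
Delgado and Harlow are each shift-lead qualified, so the next rule applies.
Among Delgado and Harlow, by classification seniority date (earlier first): Delgado (1990-09-20) before Harlow (1995-11-07).
Order: Szabo, Dimitriou, Quinn, Oyelaran, Delgado, Harlow. So position 4.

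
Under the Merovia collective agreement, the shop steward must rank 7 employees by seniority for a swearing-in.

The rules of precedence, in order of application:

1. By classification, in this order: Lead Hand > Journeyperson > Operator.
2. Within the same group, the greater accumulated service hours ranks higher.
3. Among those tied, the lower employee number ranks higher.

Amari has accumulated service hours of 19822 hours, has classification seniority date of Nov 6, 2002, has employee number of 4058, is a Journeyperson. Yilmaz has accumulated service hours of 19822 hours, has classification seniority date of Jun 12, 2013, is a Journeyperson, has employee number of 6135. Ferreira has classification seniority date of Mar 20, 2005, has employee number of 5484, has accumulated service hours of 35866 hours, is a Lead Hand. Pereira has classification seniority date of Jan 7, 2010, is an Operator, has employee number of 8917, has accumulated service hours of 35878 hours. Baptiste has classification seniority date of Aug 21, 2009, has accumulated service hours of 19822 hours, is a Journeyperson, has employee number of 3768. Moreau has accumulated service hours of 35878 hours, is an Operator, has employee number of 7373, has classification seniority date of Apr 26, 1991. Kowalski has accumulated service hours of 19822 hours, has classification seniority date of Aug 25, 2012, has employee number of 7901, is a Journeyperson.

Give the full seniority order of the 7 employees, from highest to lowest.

Ferreira, Baptiste, Amari, Yilmaz, Kowalski, Moreau, Pereira

By classification: Ferreira (Lead Hand); then Baptiste, Amari, Yilmaz and Kowalski (Journeyperson); then Moreau and Pereira (Operator).
Baptiste, Amari, Yilmaz and Kowalski all have accumulated service hours 19822 hours, so the next rule applies.
Among Baptiste, Amari, Yilmaz and Kowalski, by employee number (lower first): Baptiste (3768) before Amari (4058) before Yilmaz (6135) before Kowalski (7901).
Moreau and Pereira both have accumulated service hours 35878 hours, so the next rule applies.
Among Moreau and Pereira, by employee number (lower first): Moreau (7373) before Pereira (8917).
Full order: Ferreira, Baptiste, Amari, Yilmaz, Kowalski, Moreau, Pereira.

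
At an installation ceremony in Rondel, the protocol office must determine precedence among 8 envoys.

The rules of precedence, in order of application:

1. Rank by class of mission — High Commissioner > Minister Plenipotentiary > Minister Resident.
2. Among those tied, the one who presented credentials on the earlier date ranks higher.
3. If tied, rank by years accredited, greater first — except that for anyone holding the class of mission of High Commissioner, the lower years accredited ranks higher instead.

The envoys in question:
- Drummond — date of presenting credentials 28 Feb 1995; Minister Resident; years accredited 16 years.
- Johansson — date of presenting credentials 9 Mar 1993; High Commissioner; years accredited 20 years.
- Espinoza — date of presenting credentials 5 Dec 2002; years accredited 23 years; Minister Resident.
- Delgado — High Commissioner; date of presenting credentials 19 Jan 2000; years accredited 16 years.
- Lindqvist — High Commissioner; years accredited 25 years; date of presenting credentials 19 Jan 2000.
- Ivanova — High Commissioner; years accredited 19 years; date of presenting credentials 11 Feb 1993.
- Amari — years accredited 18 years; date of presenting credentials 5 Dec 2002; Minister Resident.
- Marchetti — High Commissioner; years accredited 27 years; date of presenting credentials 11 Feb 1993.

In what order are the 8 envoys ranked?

Ivanova, Marchetti, Johansson, Delgado, Lindqvist, Drummond, Espinoza, Amari

By class of mission: Ivanova, Marchetti, Johansson, Delgado and Lindqvist (High Commissioner); then Drummond, Espinoza and Amari (Minister Resident).
Among Ivanova, Marchetti, Johansson, Delgado and Lindqvist, by date of presenting credentials (earlier first): Ivanova and Marchetti (11 Feb 1993) before Johansson (9 Mar 1993) before Delgado and Lindqvist (19 Jan 2000).
Among Ivanova and Marchetti, by years accredited (lower first) (reversed rule for this group): Ivanova (19 years) before Marchetti (27 years).
Among Delgado and Lindqvist, by years accredited (lower first) (reversed rule for this group): Delgado (16 years) before Lindqvist (25 years).
Among Drummond, Espinoza and Amari, by date of presenting credentials (earlier first): Drummond (28 Feb 1995) before Espinoza and Amari (5 Dec 2002).
Among Espinoza and Amari, by years accredited (higher first): Espinoza (23 years) before Amari (18 years).
Full order: Ivanova, Marchetti, Johansson, Delgado, Lindqvist, Drummond, Espinoza, Amari.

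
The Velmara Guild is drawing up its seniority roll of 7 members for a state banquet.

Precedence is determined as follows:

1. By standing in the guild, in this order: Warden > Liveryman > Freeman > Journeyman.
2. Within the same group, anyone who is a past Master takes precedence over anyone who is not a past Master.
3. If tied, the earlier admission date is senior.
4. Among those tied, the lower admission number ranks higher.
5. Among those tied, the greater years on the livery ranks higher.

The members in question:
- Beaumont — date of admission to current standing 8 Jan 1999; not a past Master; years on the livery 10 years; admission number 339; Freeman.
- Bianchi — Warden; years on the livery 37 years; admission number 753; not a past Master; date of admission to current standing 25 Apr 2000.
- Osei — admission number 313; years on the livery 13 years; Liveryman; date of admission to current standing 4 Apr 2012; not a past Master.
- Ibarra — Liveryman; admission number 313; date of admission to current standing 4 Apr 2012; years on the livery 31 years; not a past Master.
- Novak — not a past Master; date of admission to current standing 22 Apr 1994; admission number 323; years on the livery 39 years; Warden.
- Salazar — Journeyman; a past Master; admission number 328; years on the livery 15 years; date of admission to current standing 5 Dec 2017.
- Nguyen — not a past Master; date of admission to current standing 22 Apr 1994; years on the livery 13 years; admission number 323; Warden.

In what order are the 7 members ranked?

By standing in the guild: Novak, Nguyen and Bianchi (Warden); then Ibarra and Osei (Liveryman); then Beaumont (Freeman); then Salazar (Journeyman).
Novak, Nguyen and Bianchi are each not a past Master, so the next rule applies.
Among Novak, Nguyen and Bianchi, by date of admission to current standing (earlier first): Novak and Nguyen (22 Apr 1994) before Bianchi (25 Apr 2000).
Novak and Nguyen both have admission number 323, so the next rule applies.
Among Novak and Nguyen, by years on the livery (higher first): Novak (39 years) before Nguyen (13 years).
Ibarra and Osei are each not a past Master, so the next rule applies.
Ibarra and Osei both have date of admission to current standing 4 Apr 2012, so the next rule applies.
Ibarra and Osei both have admission number 313, so the next rule applies.
Among Ibarra and Osei, by years on the livery (higher first): Ibarra (31 years) before Osei (13 years).
Full order: Novak, Nguyen, Bianchi, Ibarra, Osei, Beaumont, Salazar.

Novak, Nguyen, Bianchi, Ibarra, Osei, Beaumont, Salazar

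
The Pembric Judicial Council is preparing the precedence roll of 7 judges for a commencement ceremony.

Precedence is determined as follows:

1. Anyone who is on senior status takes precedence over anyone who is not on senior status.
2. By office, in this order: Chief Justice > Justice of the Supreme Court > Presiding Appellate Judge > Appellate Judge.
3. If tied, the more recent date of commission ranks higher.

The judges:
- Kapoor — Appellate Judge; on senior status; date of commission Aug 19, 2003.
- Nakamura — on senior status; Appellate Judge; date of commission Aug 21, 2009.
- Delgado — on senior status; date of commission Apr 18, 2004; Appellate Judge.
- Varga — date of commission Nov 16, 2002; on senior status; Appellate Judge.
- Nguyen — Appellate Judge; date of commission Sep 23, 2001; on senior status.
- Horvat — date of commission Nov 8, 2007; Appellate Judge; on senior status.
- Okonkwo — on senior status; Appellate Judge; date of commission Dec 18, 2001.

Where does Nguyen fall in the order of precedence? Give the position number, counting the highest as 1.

7

By the first rule: Nakamura, Horvat, Delgado, Kapoor, Varga, Okonkwo and Nguyen (each on senior status).
Nakamura, Horvat, Delgado, Kapoor, Varga, Okonkwo and Nguyen are each Appellate Judge, so the next rule applies.
Among Nakamura, Horvat, Delgado, Kapoor, Varga, Okonkwo and Nguyen, by date of commission (later first): Nakamura (Aug 21, 2009) before Horvat (Nov 8, 2007) before Delgado (Apr 18, 2004) before Kapoor (Aug 19, 2003) before Varga (Nov 16, 2002) before Okonkwo (Dec 18, 2001) before Nguyen (Sep 23, 2001).
Order: Nakamura, Horvat, Delgado, Kapoor, Varga, Okonkwo, Nguyen. So position 7.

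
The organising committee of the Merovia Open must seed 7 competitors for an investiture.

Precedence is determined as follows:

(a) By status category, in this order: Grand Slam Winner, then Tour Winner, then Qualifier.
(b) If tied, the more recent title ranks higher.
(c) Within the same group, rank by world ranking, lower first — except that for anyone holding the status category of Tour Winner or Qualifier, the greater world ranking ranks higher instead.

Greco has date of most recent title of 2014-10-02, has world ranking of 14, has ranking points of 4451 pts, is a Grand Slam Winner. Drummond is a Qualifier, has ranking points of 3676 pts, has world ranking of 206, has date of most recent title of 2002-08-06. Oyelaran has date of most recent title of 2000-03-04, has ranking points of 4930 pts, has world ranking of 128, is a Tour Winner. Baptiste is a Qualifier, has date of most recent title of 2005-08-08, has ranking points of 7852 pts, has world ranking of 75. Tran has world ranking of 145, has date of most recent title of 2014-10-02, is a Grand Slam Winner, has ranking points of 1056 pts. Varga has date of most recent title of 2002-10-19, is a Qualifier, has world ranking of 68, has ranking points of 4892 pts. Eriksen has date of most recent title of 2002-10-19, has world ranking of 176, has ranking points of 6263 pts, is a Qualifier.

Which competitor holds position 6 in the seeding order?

By status category: Greco and Tran (Grand Slam Winner); then Oyelaran (Tour Winner); then Baptiste, Eriksen, Varga and Drummond (Qualifier).
Greco and Tran both have date of most recent title 2014-10-02, so the next rule applies.
Among Greco and Tran, by world ranking (lower first): Greco (14) before Tran (145).
Among Baptiste, Eriksen, Varga and Drummond, by date of most recent title (later first): Baptiste (2005-08-08) before Eriksen and Varga (2002-10-19) before Drummond (2002-08-06).
Among Eriksen and Varga, by world ranking (higher first) (reversed rule for this group): Eriksen (176) before Varga (68).
Order: Greco, Tran, Oyelaran, Baptiste, Eriksen, Varga, Drummond.

Varga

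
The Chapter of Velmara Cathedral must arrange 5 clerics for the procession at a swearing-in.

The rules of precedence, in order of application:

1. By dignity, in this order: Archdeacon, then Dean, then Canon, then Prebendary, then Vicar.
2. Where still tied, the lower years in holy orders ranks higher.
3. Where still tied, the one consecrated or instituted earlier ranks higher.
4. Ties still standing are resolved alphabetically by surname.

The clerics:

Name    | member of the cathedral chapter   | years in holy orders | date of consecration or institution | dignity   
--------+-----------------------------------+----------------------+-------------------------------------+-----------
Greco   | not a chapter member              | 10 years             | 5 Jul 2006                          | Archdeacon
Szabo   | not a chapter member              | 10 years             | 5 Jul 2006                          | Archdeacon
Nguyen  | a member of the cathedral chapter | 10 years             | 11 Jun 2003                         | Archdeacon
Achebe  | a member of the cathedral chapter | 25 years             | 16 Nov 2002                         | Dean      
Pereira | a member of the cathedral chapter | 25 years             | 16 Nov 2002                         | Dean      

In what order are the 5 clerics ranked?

By dignity: Nguyen, Greco and Szabo (Archdeacon); then Achebe and Pereira (Dean).
Nguyen, Greco and Szabo all have years in holy orders 10 years, so the next rule applies.
Among Nguyen, Greco and Szabo, by date of consecration or institution (earlier first): Nguyen (11 Jun 2003) before Greco and Szabo (5 Jul 2006).
Among Greco and Szabo, alphabetically by surname: Greco before Szabo.
Achebe and Pereira both have years in holy orders 25 years, so the next rule applies.
Achebe and Pereira both have date of consecration or institution 16 Nov 2002, so the next rule applies.
Among Achebe and Pereira, alphabetically by surname: Achebe before Pereira.
Full order: Nguyen, Greco, Szabo, Achebe, Pereira.

Nguyen, Greco, Szabo, Achebe, Pereira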